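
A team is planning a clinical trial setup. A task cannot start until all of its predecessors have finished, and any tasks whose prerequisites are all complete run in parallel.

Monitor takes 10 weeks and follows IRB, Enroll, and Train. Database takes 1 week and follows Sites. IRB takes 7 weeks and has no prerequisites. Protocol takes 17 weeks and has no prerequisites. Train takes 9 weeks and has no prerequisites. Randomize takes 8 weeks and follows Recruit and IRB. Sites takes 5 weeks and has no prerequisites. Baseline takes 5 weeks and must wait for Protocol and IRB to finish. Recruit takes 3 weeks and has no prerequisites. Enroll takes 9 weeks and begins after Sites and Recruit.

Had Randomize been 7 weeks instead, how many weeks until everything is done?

24

As given, the longest chain is Sites→Enroll→Monitor = 5+9+10 = 24, so the finish is 24 weeks.
Randomize is off the critical path — its longest chain is 15 weeks, giving 9 of slack.
No other chain overtakes it, so the finish is 24 weeks.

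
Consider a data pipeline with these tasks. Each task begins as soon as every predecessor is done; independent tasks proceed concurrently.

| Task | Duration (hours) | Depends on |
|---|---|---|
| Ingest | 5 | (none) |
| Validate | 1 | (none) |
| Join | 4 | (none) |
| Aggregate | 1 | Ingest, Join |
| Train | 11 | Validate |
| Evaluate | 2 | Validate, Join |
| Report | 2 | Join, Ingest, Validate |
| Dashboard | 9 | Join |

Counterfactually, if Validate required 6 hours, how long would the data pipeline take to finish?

17

As given, the longest chain is Join→Dashboard = 4+9 = 13, so the finish is 13 hours.
Validate has 1 hour of float (longest path through it is 12).
The binding chain switches to Validate→Train = 6+11 = 17; finish 17 hours.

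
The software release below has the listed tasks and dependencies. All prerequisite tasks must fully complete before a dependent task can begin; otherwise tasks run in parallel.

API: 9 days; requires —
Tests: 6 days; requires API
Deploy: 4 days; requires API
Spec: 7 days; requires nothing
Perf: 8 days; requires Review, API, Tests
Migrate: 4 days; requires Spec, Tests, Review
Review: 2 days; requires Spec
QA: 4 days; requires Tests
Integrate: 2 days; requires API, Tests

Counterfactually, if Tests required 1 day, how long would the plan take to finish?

The binding path is API→Tests→Perf = 9+6+8 = 23; finish at 23 days.
Since Tests is critical, the -5 change carries straight to that chain (now 18 days).
No other chain overtakes it, so the finish is 18 days.

18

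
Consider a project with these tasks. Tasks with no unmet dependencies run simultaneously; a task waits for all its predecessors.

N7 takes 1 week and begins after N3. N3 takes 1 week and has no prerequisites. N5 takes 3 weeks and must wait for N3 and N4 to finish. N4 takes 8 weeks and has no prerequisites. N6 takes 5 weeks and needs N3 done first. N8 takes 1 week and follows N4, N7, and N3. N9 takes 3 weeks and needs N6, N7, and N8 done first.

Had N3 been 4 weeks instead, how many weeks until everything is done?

12

Actual critical path: N4→N8→N9 = 8+1+3 = 12 ⇒ 12 weeks.
N3 is off the critical path — its longest chain is 9 weeks, giving 3 of slack.
Now N3→N6→N9 = 4+5+3 = 12 is longest, so the finish becomes 12 weeks.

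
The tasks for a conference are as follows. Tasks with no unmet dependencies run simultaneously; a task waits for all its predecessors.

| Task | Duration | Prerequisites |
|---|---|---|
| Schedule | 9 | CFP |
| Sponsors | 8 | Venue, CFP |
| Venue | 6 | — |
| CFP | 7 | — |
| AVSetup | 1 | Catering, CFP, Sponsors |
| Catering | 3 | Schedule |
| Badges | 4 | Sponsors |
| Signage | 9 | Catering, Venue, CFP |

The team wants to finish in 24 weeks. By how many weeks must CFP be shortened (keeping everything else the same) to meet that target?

4

Current finish: 28 weeks; target: 24.
CFP is on every critical path, so each week cut from CFP cuts the finish by one (this holds down to a finish of 22).
Need 28 − 24 = 4 weeks off CFP → CFP becomes 3 weeks, finish becomes 24.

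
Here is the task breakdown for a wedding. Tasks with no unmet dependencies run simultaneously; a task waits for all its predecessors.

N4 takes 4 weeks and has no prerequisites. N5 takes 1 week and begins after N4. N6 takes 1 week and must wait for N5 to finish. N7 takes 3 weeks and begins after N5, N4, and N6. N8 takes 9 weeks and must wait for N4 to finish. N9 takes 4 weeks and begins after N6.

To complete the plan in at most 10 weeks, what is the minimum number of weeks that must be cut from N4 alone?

3

Current finish: 13 weeks; target: 10.
N4 is on every critical path, so each week cut from N4 cuts the finish by one (this holds down to a finish of 10).
Need 13 − 10 = 3 weeks off N4 → N4 becomes 1 week, finish becomes 10.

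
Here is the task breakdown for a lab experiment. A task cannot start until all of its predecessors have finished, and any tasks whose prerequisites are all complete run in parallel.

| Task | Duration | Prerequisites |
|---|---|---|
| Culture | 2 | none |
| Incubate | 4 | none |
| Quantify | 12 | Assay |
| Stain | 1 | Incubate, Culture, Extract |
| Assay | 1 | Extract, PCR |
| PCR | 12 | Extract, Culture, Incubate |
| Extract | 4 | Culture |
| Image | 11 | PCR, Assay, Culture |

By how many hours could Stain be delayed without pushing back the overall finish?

Critical path: Culture→Extract→PCR→Assay→Quantify = 2+4+12+1+12 = 31, so the finish is 31 hours.
Stain finishes as early as 7 and must finish by 31.
Float = 31 − 7 = 24.

24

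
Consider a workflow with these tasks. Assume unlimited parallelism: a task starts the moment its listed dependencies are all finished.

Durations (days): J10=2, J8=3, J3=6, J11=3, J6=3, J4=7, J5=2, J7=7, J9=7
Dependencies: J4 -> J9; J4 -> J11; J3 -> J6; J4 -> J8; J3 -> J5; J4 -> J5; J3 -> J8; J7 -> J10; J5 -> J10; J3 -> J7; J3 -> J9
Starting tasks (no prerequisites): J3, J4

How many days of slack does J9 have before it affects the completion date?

The longest chain is J3→J7→J10 = 6+7+2 = 15; overall finish 15 days.
The longest chain containing J9 totals 14 days.
Slack of J9 = 8 − 7 = 1 day.

1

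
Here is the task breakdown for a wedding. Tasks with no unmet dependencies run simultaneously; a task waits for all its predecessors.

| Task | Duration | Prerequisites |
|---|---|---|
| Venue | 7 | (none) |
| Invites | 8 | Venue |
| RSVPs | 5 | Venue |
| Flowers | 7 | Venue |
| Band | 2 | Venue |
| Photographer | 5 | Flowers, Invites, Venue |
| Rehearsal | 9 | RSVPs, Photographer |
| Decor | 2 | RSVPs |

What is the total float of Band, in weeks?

20

The longest chain is Venue→Invites→Photographer→Rehearsal = 7+8+5+9 = 29; overall finish 29 weeks.
Band finishes as early as 9 and must finish by 29.
Float = 29 − 9 = 20.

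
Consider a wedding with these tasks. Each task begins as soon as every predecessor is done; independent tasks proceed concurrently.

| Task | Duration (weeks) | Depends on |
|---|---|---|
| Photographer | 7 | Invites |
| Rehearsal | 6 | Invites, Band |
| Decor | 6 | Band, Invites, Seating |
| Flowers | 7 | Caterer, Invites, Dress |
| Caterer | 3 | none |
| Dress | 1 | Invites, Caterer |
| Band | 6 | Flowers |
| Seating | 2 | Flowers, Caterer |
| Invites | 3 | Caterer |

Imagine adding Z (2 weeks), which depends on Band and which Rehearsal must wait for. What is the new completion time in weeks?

Originally the project takes 26 weeks.
With Z inserted, Rehearsal now waits for max(Invites, Band, Z).
New critical path: Caterer→Invites→Dress→Flowers→Band→Z→Rehearsal = 3+3+1+7+6+2+6 = 28 ⇒ 28 weeks.

28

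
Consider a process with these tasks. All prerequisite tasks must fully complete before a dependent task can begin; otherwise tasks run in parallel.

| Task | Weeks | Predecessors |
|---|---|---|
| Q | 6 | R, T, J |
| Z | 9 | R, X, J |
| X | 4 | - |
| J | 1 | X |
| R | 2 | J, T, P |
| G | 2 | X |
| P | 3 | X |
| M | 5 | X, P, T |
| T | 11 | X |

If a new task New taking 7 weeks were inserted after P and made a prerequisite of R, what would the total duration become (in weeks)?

Originally the schedule takes 26 weeks.
With New inserted, R now waits for max(J, T, P, New).
New critical path: X→T→R→Z = 4+11+2+9 = 26 ⇒ 26 weeks.

26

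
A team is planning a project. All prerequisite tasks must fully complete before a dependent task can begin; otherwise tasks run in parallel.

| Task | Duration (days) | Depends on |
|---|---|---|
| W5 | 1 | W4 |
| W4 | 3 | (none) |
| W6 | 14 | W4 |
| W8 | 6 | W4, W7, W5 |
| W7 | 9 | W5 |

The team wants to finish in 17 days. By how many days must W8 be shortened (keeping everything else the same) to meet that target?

2

Current finish: 19 days; target: 17.
W8 is on every critical path, so each day cut from W8 cuts the finish by one (this holds down to a finish of 17).
Need 19 − 17 = 2 days off W8 → W8 becomes 4 days, finish becomes 17.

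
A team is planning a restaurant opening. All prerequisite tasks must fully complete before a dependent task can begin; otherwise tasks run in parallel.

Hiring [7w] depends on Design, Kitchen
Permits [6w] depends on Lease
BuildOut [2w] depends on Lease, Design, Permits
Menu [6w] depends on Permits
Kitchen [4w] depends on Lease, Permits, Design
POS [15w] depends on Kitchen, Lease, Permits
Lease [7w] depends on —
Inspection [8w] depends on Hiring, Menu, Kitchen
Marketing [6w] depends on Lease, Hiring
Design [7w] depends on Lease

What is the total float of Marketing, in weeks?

2

Lease→Design→Kitchen→Hiring→Inspection = 7+7+4+7+8 = 33 sets the makespan at 33 weeks.
The longest chain containing Marketing totals 31 weeks.
Slack of Marketing = 27 − 25 = 2 weeks.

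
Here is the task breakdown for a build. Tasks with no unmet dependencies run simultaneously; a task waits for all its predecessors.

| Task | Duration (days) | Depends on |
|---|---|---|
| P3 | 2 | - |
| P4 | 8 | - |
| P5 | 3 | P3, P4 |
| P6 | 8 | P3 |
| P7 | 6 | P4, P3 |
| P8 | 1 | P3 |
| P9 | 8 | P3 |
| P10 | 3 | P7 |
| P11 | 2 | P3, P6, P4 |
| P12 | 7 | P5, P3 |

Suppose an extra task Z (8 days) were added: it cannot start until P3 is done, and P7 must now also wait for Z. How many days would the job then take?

Originally the job takes 18 days.
With Z inserted, P7 now waits for max(P4, P3, Z).
New critical path: P3→Z→P7→P10 = 2+8+6+3 = 19 ⇒ 19 days.

19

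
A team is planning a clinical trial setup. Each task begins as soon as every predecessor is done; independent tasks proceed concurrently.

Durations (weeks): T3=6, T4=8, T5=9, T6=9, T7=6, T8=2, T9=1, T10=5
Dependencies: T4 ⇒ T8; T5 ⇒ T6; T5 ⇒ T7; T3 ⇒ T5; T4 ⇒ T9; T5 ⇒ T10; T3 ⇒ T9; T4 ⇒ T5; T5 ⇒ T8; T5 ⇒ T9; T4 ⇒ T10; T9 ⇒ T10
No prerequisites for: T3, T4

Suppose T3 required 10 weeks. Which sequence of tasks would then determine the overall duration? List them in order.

The binding path is T4→T5→T6 = 8+9+9 = 26; finish at 26 weeks.
T3 is off the critical path — its longest chain is 24 weeks, giving 2 of slack.
New critical path: T3→T5→T6 = 10+9+9 = 28 ⇒ 28 weeks.

T3, T5, T6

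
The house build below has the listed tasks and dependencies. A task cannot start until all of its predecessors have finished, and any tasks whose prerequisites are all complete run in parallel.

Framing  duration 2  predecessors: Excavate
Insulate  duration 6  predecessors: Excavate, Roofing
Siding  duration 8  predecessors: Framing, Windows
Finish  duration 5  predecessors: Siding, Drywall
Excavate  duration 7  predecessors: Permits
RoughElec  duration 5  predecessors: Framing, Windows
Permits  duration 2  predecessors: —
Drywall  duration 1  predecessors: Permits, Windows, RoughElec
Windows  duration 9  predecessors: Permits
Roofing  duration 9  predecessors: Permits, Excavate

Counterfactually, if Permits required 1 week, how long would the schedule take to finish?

Critical path before the change: Permits→Excavate→Framing→Siding→Finish = 2+7+2+8+5 = 24 giving 24 weeks.
Permits is on the critical path; changing it to 1 makes that path 23 weeks.
The critical path is still Permits→Excavate→Framing→Siding→Finish; finish is now 23 weeks.

23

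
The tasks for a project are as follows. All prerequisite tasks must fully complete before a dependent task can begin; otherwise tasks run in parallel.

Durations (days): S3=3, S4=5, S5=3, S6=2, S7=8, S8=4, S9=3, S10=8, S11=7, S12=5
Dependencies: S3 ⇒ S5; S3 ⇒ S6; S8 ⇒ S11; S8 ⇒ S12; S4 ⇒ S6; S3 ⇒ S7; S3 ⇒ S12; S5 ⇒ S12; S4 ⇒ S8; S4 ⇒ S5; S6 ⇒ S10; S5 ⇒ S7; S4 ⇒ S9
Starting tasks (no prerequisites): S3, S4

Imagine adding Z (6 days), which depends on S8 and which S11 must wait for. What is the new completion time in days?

Originally the plan takes 16 days.
With Z inserted, S11 now waits for max(S8, Z).
New critical path: S4→S8→Z→S11 = 5+4+6+7 = 22 ⇒ 22 days.

22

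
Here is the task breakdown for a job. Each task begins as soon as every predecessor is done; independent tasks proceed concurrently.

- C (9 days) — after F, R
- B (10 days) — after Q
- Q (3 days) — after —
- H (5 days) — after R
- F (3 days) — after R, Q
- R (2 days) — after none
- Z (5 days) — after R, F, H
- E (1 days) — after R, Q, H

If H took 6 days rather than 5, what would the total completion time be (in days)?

15

Baseline: Q→F→C = 3+3+9 = 15 → 15 days.
H has 3 days of float (longest path through it is 12).
The critical path is still Q→F→C; finish is now 15 days.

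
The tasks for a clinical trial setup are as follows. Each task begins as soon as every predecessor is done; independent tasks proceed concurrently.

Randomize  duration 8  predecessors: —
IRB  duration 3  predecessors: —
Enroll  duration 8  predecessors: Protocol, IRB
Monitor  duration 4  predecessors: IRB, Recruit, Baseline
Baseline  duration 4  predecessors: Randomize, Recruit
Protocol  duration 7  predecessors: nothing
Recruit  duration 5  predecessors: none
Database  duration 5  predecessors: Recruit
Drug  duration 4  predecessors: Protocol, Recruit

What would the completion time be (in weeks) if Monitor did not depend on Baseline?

15

Before: longest chain Randomize→Baseline→Monitor = 8+4+4 = 16, finish 16.
Without Baseline→Monitor, Monitor's earliest start moves from 12 to 5.
New critical path: Protocol→Enroll = 7+8 = 15 ⇒ 15 weeks.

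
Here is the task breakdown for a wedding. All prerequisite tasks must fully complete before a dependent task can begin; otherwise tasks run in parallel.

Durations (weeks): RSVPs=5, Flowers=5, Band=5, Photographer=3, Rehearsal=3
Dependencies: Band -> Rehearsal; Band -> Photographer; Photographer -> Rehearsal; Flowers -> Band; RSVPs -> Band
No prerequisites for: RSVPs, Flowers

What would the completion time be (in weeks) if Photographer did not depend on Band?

13

With the dependency in place, RSVPs→Band→Photographer→Rehearsal = 5+5+3+3 = 16 sets the finish at 16 weeks.
Without Band→Photographer, Photographer's earliest start moves from 10 to 0.
The longest chain is now RSVPs→Band→Rehearsal = 5+5+3 = 13, so the plan takes 13 weeks.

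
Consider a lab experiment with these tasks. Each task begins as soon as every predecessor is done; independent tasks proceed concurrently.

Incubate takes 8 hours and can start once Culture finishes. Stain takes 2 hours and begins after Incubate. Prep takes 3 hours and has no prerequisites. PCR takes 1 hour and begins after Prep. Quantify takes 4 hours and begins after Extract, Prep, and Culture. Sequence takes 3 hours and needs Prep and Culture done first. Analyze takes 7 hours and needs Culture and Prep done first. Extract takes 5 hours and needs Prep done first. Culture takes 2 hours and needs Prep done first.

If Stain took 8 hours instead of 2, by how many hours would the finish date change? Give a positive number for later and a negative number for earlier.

6

The binding path is Prep→Culture→Incubate→Stain = 3+2+8+2 = 15; finish at 15 hours.
Stain is on the critical path; changing it to 8 makes that path 21 hours.
The critical path is still Prep→Culture→Incubate→Stain; finish is now 21 hours.
Change in finish: 21 − 15 = +6 hours.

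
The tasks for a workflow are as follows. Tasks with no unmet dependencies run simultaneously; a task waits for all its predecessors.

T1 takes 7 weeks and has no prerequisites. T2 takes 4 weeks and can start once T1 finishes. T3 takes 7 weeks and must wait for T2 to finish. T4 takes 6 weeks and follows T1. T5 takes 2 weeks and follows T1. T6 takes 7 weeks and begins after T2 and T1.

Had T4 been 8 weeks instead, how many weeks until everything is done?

18

The binding path is T1→T2→T3 = 7+4+7 = 18; finish at 18 weeks.
The longest path through T4 is only 13 weeks, so T4 has float 5.
The critical path is still T1→T2→T3; finish is now 18 weeks.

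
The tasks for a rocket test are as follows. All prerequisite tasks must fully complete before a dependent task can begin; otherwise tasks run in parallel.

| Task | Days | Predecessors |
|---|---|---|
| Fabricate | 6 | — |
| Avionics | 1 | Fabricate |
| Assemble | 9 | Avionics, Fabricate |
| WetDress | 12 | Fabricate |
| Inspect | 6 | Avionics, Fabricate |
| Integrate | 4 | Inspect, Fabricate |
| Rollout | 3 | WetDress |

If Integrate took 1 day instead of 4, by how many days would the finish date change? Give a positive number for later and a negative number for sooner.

0

Actual critical path: Fabricate→WetDress→Rollout = 6+12+3 = 21 ⇒ 21 days.
Integrate is off the critical path — its longest chain is 17 days, giving 4 of slack.
The critical path is still Fabricate→WetDress→Rollout; finish is now 21 days.
Change in finish: 21 − 21 = +0 days.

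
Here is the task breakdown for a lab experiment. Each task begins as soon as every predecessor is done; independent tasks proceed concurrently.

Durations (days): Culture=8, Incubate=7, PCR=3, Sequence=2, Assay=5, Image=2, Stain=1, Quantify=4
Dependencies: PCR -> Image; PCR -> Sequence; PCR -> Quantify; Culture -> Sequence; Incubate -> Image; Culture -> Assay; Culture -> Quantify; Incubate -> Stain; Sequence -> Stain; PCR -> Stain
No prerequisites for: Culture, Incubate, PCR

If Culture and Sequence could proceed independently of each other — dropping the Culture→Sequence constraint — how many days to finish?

13

Original critical path: Culture→Assay = 8+5 = 13 ⇒ 13 days.
Without Culture→Sequence, Sequence's earliest start moves from 8 to 3.
New critical path: Culture→Assay = 8+5 = 13 ⇒ 13 days.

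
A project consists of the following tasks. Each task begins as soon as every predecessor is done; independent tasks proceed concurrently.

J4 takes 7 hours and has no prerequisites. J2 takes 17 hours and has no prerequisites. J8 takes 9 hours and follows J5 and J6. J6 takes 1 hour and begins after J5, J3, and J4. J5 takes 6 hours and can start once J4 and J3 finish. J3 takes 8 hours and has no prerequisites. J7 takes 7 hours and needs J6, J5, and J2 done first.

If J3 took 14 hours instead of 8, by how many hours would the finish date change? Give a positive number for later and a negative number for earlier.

Actual critical path: J3→J5→J6→J8 = 8+6+1+9 = 24 ⇒ 24 hours.
Since J3 is critical, the +6 change carries straight to that chain (now 30 hours).
That remains the longest chain; total 30 hours.
Change in finish: 30 − 24 = +6 hours.

6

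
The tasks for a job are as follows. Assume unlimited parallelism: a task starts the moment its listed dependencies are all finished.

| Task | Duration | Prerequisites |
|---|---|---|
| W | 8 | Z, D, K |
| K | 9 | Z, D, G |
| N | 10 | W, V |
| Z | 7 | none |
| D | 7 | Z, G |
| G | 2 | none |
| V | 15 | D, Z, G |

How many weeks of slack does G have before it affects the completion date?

5

The longest chain is Z→D→K→W→N = 7+7+9+8+10 = 41; overall finish 41 weeks.
G finishes as early as 2 and must finish by 7.
Float = 41 − 36 = 5.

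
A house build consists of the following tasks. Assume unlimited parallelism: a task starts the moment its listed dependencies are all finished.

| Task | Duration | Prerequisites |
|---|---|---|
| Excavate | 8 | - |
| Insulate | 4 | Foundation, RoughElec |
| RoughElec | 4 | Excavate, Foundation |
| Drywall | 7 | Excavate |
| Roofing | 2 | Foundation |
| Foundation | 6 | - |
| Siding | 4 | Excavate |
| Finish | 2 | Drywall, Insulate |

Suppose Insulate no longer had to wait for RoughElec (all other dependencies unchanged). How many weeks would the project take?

17

Original critical path: Excavate→RoughElec→Insulate→Finish = 8+4+4+2 = 18 ⇒ 18 weeks.
Without RoughElec→Insulate, Insulate's earliest start moves from 12 to 6.
New critical path: Excavate→Drywall→Finish = 8+7+2 = 17 ⇒ 17 weeks.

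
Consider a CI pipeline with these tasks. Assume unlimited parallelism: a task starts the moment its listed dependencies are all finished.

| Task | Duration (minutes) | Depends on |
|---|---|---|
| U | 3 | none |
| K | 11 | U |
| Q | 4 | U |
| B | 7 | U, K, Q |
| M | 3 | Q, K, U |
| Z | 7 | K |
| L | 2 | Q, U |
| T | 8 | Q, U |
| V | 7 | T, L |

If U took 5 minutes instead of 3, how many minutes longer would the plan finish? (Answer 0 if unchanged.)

2

Critical path before the change: U→Q→T→V = 3+4+8+7 = 22 giving 22 minutes.
Since U is critical, the +2 change carries straight to that chain (now 24 minutes).
That remains the longest chain; total 24 minutes.
Change in finish: 24 − 22 = +2 minutes.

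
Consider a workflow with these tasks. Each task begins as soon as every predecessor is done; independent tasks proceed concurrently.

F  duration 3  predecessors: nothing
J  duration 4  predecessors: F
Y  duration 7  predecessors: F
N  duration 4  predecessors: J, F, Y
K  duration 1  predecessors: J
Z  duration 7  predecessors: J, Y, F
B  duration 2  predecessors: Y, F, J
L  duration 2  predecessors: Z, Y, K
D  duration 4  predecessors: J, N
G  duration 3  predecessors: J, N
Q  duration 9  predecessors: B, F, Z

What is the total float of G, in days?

9

F→Y→Z→Q = 3+7+7+9 = 26 sets the makespan at 26 days.
Longest path through G: 17 days (earliest finish 17, latest finish 26).
So G can slip 26 − 17 = 9 days.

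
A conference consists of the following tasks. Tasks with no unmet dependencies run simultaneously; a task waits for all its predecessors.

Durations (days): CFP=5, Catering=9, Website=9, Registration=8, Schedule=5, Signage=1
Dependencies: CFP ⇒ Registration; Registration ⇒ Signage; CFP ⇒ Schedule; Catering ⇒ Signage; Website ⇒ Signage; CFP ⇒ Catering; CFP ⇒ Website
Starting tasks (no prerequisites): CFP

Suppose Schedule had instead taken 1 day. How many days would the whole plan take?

Critical path before the change: CFP→Website→Signage = 5+9+1 = 15 giving 15 days.
The longest path through Schedule is only 10 days, so Schedule has float 5.
No other chain overtakes it, so the finish is 15 days.

15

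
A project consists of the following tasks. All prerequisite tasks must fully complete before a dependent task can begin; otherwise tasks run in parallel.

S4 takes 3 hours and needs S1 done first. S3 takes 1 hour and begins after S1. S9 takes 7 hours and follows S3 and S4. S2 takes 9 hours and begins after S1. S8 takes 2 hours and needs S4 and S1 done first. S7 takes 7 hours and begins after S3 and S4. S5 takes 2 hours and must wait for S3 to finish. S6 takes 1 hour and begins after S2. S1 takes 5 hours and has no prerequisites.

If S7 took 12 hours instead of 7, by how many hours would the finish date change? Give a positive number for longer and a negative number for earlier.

Actual critical path: S1→S4→S7 = 5+3+7 = 15 ⇒ 15 hours.
S7 is on the critical path; changing it to 12 makes that path 20 hours.
That remains the longest chain; total 20 hours.
Change in finish: 20 − 15 = +5 hours.

5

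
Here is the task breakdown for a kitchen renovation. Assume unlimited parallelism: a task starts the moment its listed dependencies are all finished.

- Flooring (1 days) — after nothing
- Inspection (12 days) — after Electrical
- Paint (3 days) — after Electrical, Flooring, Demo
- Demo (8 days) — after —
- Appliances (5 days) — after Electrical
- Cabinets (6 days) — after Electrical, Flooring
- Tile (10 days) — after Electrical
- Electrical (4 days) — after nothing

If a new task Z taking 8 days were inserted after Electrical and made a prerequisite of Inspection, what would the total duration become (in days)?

24

Originally the plan takes 16 days.
With Z inserted, Inspection now waits for max(Electrical, Z).
New critical path: Electrical→Z→Inspection = 4+8+12 = 24 ⇒ 24 days.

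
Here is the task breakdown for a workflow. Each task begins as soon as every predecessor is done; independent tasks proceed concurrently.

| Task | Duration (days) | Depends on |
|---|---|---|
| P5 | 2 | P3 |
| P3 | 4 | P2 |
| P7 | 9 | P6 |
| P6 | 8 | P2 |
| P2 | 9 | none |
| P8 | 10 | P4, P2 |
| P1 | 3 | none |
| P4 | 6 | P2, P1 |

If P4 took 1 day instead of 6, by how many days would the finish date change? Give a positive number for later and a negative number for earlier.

Baseline: P2→P6→P7 = 9+8+9 = 26 → 26 days.
P4 has 1 day of float (longest path through it is 25).
The critical path is still P2→P6→P7; finish is now 26 days.
Change in finish: 26 − 26 = +0 days.

0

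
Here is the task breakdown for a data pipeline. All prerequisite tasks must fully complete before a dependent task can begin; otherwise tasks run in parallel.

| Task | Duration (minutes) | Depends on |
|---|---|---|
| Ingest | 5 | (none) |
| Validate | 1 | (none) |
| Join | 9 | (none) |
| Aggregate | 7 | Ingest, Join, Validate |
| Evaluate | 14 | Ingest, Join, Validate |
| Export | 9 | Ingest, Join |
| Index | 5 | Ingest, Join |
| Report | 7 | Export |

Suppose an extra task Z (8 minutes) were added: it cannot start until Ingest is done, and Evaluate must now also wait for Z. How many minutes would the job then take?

27

Originally the job takes 25 minutes.
With Z inserted, Evaluate now waits for max(Ingest, Join, Validate, Z).
New critical path: Ingest→Z→Evaluate = 5+8+14 = 27 ⇒ 27 minutes.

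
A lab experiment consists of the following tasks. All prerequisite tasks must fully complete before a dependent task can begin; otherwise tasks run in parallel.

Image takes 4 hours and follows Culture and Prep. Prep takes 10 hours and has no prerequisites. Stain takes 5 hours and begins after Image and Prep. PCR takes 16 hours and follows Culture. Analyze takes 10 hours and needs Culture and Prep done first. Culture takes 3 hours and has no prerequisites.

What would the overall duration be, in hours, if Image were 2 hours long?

20

Actual critical path: Prep→Analyze = 10+10 = 20 ⇒ 20 hours.
Image has 1 hour of float (longest path through it is 19).
The critical path is still Prep→Analyze; finish is now 20 hours.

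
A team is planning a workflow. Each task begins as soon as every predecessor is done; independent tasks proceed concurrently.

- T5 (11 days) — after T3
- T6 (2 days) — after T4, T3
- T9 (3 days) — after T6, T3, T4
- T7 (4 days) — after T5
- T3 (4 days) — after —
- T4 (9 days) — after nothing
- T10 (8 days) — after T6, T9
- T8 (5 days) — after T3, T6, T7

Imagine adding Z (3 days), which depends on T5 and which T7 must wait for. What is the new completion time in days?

27

Originally the job takes 24 days.
With Z inserted, T7 now waits for max(T5, Z).
New critical path: T3→T5→Z→T7→T8 = 4+11+3+4+5 = 27 ⇒ 27 days.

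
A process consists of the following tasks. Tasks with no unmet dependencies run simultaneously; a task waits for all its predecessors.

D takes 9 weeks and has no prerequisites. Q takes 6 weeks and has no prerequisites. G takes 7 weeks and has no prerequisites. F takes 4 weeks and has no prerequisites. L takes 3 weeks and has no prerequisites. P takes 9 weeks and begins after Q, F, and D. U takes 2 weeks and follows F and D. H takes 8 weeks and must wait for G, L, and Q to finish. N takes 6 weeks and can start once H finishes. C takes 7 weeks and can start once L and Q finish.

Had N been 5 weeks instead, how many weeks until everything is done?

20

Actual critical path: G→H→N = 7+8+6 = 21 ⇒ 21 weeks.
Since N is critical, the -1 change carries straight to that chain (now 20 weeks).
No other chain overtakes it, so the finish is 20 weeks.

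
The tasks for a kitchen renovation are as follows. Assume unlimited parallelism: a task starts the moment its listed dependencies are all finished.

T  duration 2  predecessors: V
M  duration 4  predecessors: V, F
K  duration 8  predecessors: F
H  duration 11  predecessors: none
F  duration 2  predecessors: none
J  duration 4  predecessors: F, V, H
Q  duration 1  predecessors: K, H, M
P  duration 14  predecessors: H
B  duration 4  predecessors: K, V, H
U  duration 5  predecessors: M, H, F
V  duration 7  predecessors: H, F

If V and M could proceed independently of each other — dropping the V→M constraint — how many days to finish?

25

Before: longest chain H→V→M→U = 11+7+4+5 = 27, finish 27.
Without V→M, M's earliest start moves from 18 to 2.
New critical path: H→P = 11+14 = 25 ⇒ 25 days.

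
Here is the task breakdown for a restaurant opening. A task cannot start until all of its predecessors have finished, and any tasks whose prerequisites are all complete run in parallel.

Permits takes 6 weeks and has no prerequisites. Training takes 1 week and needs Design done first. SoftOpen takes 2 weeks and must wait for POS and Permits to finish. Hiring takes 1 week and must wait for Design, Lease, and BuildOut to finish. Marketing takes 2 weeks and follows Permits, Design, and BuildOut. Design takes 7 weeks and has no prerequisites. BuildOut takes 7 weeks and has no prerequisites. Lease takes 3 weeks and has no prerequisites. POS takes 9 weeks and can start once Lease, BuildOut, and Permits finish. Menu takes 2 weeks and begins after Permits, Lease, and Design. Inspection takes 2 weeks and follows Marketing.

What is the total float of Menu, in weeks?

9

The longest chain is BuildOut→POS→SoftOpen = 7+9+2 = 18; overall finish 18 weeks.
Menu finishes as early as 9 and must finish by 18.
So Menu can slip 18 − 9 = 9 weeks.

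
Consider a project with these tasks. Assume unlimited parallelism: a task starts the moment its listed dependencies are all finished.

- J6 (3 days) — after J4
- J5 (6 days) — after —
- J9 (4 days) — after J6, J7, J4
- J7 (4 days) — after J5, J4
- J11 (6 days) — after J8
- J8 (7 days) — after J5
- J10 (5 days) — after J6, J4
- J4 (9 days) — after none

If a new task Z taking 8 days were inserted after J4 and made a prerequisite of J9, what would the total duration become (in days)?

21

Originally the schedule takes 19 days.
With Z inserted, J9 now waits for max(J6, J7, J4, Z).
New critical path: J4→Z→J9 = 9+8+4 = 21 ⇒ 21 days.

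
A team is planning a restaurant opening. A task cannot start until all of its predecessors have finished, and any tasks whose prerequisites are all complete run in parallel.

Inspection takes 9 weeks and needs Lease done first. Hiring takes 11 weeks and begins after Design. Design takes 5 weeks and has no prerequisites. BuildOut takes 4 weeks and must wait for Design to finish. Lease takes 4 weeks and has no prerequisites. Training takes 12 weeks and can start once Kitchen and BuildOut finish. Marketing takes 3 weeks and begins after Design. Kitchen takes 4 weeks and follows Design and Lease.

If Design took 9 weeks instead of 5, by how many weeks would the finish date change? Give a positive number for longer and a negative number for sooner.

4

Actual critical path: Design→BuildOut→Training = 5+4+12 = 21 ⇒ 21 weeks.
Since Design is critical, the +4 change carries straight to that chain (now 25 weeks).
That remains the longest chain; total 25 weeks.
Change in finish: 25 − 21 = +4 weeks.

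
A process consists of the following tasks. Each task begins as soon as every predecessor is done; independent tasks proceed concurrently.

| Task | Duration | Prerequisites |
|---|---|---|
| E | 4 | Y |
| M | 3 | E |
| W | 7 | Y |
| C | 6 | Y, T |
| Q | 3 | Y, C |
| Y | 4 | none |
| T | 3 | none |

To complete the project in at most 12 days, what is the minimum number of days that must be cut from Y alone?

1

Current finish: 13 days; target: 12.
Y is on every critical path, so each day cut from Y cuts the finish by one (this holds down to a finish of 12).
Need 13 − 12 = 1 day off Y → Y becomes 3 days, finish becomes 12.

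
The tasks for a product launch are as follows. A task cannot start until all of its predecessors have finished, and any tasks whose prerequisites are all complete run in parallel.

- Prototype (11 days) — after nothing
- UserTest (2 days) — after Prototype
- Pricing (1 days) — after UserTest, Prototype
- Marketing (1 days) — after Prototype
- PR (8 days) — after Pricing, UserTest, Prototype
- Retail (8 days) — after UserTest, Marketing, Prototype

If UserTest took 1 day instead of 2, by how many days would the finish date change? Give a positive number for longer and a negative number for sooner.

-1

The binding path is Prototype→UserTest→Pricing→PR = 11+2+1+8 = 22; finish at 22 days.
UserTest is on the critical path; changing it to 1 makes that path 21 days.
The critical path is still Prototype→UserTest→Pricing→PR; finish is now 21 days.
Change in finish: 21 − 22 = -1 days.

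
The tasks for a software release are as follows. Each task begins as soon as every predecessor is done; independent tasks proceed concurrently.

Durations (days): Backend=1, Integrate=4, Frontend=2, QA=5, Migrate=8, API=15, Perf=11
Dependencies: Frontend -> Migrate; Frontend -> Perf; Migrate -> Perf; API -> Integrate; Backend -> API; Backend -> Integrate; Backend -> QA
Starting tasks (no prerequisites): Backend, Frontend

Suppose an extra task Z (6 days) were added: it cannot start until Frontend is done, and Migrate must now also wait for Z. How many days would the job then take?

Originally the job takes 21 days.
With Z inserted, Migrate now waits for max(Frontend, Z).
New critical path: Frontend→Z→Migrate→Perf = 2+6+8+11 = 27 ⇒ 27 days.

27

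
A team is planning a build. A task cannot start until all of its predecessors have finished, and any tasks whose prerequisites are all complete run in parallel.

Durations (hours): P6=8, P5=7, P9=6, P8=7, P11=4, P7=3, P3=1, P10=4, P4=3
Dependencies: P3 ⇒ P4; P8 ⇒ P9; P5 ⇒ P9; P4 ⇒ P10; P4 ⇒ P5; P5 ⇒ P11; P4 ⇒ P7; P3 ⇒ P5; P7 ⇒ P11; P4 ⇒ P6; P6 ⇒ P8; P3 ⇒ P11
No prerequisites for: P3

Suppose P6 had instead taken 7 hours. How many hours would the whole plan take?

24

Baseline: P3→P4→P6→P8→P9 = 1+3+8+7+6 = 25 → 25 hours.
P6 lies on that path, so at 7 hours the path becomes 24 hours.
No other chain overtakes it, so the finish is 24 hours.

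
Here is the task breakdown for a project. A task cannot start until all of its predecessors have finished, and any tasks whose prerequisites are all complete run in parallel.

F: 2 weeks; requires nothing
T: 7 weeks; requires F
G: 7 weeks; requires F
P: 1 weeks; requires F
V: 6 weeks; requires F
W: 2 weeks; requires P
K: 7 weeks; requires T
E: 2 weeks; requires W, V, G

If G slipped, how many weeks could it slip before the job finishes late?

5

The longest chain is F→T→K = 2+7+7 = 16; overall finish 16 weeks.
G finishes as early as 9 and must finish by 14.
Float = 16 − 11 = 5.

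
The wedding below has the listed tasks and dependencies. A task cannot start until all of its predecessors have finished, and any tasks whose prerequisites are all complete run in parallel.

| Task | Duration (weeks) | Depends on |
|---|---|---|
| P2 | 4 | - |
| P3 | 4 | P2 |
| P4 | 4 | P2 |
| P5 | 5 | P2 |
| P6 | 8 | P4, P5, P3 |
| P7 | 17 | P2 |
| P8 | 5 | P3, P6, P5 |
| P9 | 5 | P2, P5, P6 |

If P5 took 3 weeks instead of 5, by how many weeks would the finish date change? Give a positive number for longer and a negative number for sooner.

As given, the longest chain is P2→P5→P6→P8 = 4+5+8+5 = 22, so the finish is 22 weeks.
Since P5 is critical, the -2 change carries straight to that chain (now 20 weeks).
Now P2→P3→P6→P8 = 4+4+8+5 = 21 is longest, so the finish becomes 21 weeks.
Change in finish: 21 − 22 = -1 weeks.

-1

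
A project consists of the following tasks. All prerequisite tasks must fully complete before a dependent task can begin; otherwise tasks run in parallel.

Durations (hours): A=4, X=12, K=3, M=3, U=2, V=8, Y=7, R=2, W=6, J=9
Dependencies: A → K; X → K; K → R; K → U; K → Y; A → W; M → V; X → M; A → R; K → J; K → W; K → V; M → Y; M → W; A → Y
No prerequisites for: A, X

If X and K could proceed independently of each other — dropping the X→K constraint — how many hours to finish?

23

Original critical path: X→K→J = 12+3+9 = 24 ⇒ 24 hours.
Without X→K, K's earliest start moves from 12 to 4.
After: X→M→V = 12+3+8 = 23 → 23 hours.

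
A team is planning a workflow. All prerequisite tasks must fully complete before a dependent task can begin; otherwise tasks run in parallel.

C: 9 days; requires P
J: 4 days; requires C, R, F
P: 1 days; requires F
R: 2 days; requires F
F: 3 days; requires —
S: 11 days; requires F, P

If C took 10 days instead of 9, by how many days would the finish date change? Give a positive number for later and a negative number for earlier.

1

Critical path before the change: F→P→C→J = 3+1+9+4 = 17 giving 17 days.
Since C is critical, the +1 change carries straight to that chain (now 18 days).
No other chain overtakes it, so the finish is 18 days.
Change in finish: 18 − 17 = +1 days.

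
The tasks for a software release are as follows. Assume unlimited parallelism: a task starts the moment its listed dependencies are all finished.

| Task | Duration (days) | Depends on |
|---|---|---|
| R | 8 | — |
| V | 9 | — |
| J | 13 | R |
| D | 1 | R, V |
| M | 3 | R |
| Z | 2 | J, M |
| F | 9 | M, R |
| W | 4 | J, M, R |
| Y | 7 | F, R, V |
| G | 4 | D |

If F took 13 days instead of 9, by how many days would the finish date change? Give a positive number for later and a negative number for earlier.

The binding path is R→M→F→Y = 8+3+9+7 = 27; finish at 27 days.
F is on the critical path; changing it to 13 makes that path 31 days.
The critical path is still R→M→F→Y; finish is now 31 days.
Change in finish: 31 − 27 = +4 days.

4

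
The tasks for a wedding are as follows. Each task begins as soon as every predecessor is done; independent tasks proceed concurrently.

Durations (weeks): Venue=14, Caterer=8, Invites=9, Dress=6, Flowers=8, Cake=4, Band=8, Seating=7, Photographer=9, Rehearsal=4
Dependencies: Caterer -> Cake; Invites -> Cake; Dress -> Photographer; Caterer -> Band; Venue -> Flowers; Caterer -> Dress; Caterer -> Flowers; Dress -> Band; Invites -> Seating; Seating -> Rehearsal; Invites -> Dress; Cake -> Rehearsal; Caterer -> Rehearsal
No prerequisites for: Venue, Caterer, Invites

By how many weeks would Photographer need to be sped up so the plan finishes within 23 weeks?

1

Current finish: 24 weeks; target: 23.
Photographer is on every critical path, so each week cut from Photographer cuts the finish by one (this holds down to a finish of 23).
Need 24 − 23 = 1 week off Photographer → Photographer becomes 8 weeks, finish becomes 23.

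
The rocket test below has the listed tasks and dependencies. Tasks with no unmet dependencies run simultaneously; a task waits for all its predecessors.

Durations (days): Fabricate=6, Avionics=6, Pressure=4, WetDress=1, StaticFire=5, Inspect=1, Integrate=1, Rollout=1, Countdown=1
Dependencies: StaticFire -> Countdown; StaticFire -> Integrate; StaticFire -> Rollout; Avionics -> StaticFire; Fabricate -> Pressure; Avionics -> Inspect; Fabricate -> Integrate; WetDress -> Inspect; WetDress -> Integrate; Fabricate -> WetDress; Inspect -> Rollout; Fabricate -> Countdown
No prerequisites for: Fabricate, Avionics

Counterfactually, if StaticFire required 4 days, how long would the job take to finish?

11

Critical path before the change: Avionics→StaticFire→Integrate = 6+5+1 = 12 giving 12 days.
StaticFire is on the critical path; changing it to 4 makes that path 11 days.
The critical path is still Avionics→StaticFire→Integrate; finish is now 11 days.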